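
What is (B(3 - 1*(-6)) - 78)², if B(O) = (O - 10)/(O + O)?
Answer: 1974025/324 ≈ 6092.7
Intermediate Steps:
B(O) = (-10 + O)/(2*O) (B(O) = (-10 + O)/((2*O)) = (-10 + O)*(1/(2*O)) = (-10 + O)/(2*O))
(B(3 - 1*(-6)) - 78)² = ((-10 + (3 - 1*(-6)))/(2*(3 - 1*(-6))) - 78)² = ((-10 + (3 + 6))/(2*(3 + 6)) - 78)² = ((½)*(-10 + 9)/9 - 78)² = ((½)*(⅑)*(-1) - 78)² = (-1/18 - 78)² = (-1405/18)² = 1974025/324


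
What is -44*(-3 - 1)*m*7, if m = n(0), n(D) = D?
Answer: 0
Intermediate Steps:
m = 0
-44*(-3 - 1)*m*7 = -44*(-3 - 1)*0*7 = -(-176)*0*7 = -44*0*7 = 0*7 = 0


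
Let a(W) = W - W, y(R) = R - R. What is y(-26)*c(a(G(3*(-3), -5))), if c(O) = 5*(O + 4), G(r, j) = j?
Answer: 0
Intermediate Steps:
y(R) = 0
a(W) = 0
c(O) = 20 + 5*O (c(O) = 5*(4 + O) = 20 + 5*O)
y(-26)*c(a(G(3*(-3), -5))) = 0*(20 + 5*0) = 0*(20 + 0) = 0*20 = 0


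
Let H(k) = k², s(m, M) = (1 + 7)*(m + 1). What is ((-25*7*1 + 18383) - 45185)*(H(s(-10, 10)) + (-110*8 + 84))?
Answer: -118375076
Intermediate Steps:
s(m, M) = 8 + 8*m (s(m, M) = 8*(1 + m) = 8 + 8*m)
((-25*7*1 + 18383) - 45185)*(H(s(-10, 10)) + (-110*8 + 84)) = ((-25*7*1 + 18383) - 45185)*((8 + 8*(-10))² + (-110*8 + 84)) = ((-175*1 + 18383) - 45185)*((8 - 80)² + (-880 + 84)) = ((-175 + 18383) - 45185)*((-72)² - 796) = (18208 - 45185)*(5184 - 796) = -26977*4388 = -118375076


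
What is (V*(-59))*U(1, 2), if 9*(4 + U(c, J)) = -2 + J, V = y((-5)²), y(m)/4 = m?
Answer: 23600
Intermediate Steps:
y(m) = 4*m
V = 100 (V = 4*(-5)² = 4*25 = 100)
U(c, J) = -38/9 + J/9 (U(c, J) = -4 + (-2 + J)/9 = -4 + (-2/9 + J/9) = -38/9 + J/9)
(V*(-59))*U(1, 2) = (100*(-59))*(-38/9 + (⅑)*2) = -5900*(-38/9 + 2/9) = -5900*(-4) = 23600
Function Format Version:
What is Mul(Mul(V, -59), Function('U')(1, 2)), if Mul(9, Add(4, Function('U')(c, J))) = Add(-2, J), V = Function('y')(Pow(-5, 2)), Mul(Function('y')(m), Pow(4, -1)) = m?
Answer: 23600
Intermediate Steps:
Function('y')(m) = Mul(4, m)
V = 100 (V = Mul(4, Pow(-5, 2)) = Mul(4, 25) = 100)
Function('U')(c, J) = Add(Rational(-38, 9), Mul(Rational(1, 9), J)) (Function('U')(c, J) = Add(-4, Mul(Rational(1, 9), Add(-2, J))) = Add(-4, Add(Rational(-2, 9), Mul(Rational(1, 9), J))) = Add(Rational(-38, 9), Mul(Rational(1, 9), J)))
Mul(Mul(V, -59), Function('U')(1, 2)) = Mul(Mul(100, -59), Add(Rational(-38, 9), Mul(Rational(1, 9), 2))) = Mul(-5900, Add(Rational(-38, 9), Rational(2, 9))) = Mul(-5900, -4) = 23600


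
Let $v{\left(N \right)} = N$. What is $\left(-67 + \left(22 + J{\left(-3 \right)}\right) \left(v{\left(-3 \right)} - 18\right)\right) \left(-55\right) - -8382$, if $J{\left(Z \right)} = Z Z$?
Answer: $47872$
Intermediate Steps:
$J{\left(Z \right)} = Z^{2}$
$\left(-67 + \left(22 + J{\left(-3 \right)}\right) \left(v{\left(-3 \right)} - 18\right)\right) \left(-55\right) - -8382 = \left(-67 + \left(22 + \left(-3\right)^{2}\right) \left(-3 - 18\right)\right) \left(-55\right) - -8382 = \left(-67 + \left(22 + 9\right) \left(-21\right)\right) \left(-55\right) + 8382 = \left(-67 + 31 \left(-21\right)\right) \left(-55\right) + 8382 = \left(-67 - 651\right) \left(-55\right) + 8382 = \left(-718\right) \left(-55\right) + 8382 = 39490 + 8382 = 47872$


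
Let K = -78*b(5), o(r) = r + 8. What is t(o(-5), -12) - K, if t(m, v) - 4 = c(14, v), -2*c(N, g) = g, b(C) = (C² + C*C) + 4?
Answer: 4222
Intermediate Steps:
b(C) = 4 + 2*C² (b(C) = (C² + C²) + 4 = 2*C² + 4 = 4 + 2*C²)
c(N, g) = -g/2
o(r) = 8 + r
t(m, v) = 4 - v/2
K = -4212 (K = -78*(4 + 2*5²) = -78*(4 + 2*25) = -78*(4 + 50) = -78*54 = -4212)
t(o(-5), -12) - K = (4 - ½*(-12)) - 1*(-4212) = (4 + 6) + 4212 = 10 + 4212 = 4222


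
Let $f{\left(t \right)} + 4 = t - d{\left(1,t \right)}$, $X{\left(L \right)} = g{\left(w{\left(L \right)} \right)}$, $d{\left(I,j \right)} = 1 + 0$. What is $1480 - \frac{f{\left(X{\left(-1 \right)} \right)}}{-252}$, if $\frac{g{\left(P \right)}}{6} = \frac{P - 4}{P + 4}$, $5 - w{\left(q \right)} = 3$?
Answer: $\frac{53279}{36} \approx 1480.0$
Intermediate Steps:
$w{\left(q \right)} = 2$ ($w{\left(q \right)} = 5 - 3 = 2$)
$g{\left(P \right)} = \frac{6 \left(-4 + P\right)}{4 + P}$ ($g{\left(P \right)} = 6 \frac{P - 4}{P + 4} = 6 \frac{-4 + P}{4 + P} = \frac{6 \left(-4 + P\right)}{4 + P}$)
$d{\left(I,j \right)} = 1$
$X{\left(L \right)} = -2$ ($X{\left(L \right)} = \frac{6 \left(-4 + 2\right)}{4 + 2} = 6 \cdot \frac{1}{6} \left(-2\right) = -2$)
$f{\left(t \right)} = -5 + t$ ($f{\left(t \right)} = -4 + \left(t - 1\right) = -4 + \left(-1 + t\right) = -5 + t$)
$1480 - \frac{f{\left(X{\left(-1 \right)} \right)}}{-252} = 1480 - \frac{-5 - 2}{-252} = 1480 - \left(-7\right) \left(- \frac{1}{252}\right) = 1480 - \frac{1}{36} = \frac{53279}{36}$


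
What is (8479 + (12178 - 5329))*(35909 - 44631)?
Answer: -133690816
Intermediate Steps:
(8479 + (12178 - 5329))*(35909 - 44631) = (8479 + 6849)*(-8722) = 15328*(-8722) = -133690816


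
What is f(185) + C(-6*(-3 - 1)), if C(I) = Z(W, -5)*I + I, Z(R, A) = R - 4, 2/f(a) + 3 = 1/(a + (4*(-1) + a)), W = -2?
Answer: -132372/1097 ≈ -120.67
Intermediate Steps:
f(a) = 2/(-3 + 1/(-4 + 2*a)) (f(a) = 2/(-3 + 1/(a + (4*(-1) + a))) = 2/(-3 + 1/(a + (-4 + a))) = 2/(-3 + 1/(-4 + 2*a)))
Z(R, A) = -4 + R
C(I) = -5*I (C(I) = (-4 - 2)*I + I = -6*I + I = -5*I)
f(185) + C(-6*(-3 - 1)) = 4*(2 - 1*185)/(-13 + 6*185) - (-30)*(-3 - 1) = 4*(2 - 185)/(-13 + 1110) - (-30)*(-4) = 4*(-183)/1097 - 5*24 = 4*(1/1097)*(-183) - 120 = -732/1097 - 120 = -132372/1097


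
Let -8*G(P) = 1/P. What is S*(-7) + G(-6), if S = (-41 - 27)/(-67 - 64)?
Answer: -22717/6288 ≈ -3.6128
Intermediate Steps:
S = 68/131 (S = -68/(-131) = -68*(-1/131) = 68/131 ≈ 0.51908)
G(P) = -1/(8*P)
S*(-7) + G(-6) = (68/131)*(-7) - ⅛/(-6) = -476/131 - ⅛*(-⅙) = -476/131 + 1/48 = -22717/6288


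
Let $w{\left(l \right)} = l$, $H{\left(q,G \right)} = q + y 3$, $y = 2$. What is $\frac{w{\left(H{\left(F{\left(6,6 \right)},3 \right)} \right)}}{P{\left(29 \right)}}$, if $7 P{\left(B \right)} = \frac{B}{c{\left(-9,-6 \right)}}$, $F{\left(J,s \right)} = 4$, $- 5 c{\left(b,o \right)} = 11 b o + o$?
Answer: $- \frac{8232}{29} \approx -283.86$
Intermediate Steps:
$c{\left(b,o \right)} = - \frac{o}{5} - \frac{11 b o}{5}$ ($c{\left(b,o \right)} = - \frac{11 b o + o}{5} = - \frac{o + 11 b o}{5} = - \frac{o}{5} - \frac{11 b o}{5}$)
$H{\left(q,G \right)} = 6 + q$ ($H{\left(q,G \right)} = q + 2 \cdot 3 = q + 6 = 6 + q$)
$P{\left(B \right)} = - \frac{5 B}{4116}$ ($P{\left(B \right)} = \frac{B \frac{1}{\left(- \frac{1}{5}\right) \left(-6\right) \left(1 + 11 \left(-9\right)\right)}}{7} = \frac{B \frac{1}{\left(- \frac{1}{5}\right) \left(-6\right) \left(1 - 99\right)}}{7} = \frac{B \frac{1}{\left(- \frac{1}{5}\right) \left(-6\right) \left(-98\right)}}{7} = \frac{B \frac{1}{- \frac{588}{5}}}{7} = \frac{B \left(- \frac{5}{588}\right)}{7} = \frac{\left(- \frac{5}{588}\right) B}{7} = - \frac{5 B}{4116}$)
$\frac{w{\left(H{\left(F{\left(6,6 \right)},3 \right)} \right)}}{P{\left(29 \right)}} = \frac{6 + 4}{\left(- \frac{5}{4116}\right) 29} = \frac{10}{- \frac{145}{4116}} = 10 \left(- \frac{4116}{145}\right) = - \frac{8232}{29}$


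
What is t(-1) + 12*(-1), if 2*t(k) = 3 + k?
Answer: -11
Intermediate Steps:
t(k) = 3/2 + k/2 (t(k) = (3 + k)/2 = 3/2 + k/2)
t(-1) + 12*(-1) = (3/2 + (½)*(-1)) + 12*(-1) = (3/2 - ½) - 12 = 1 - 12 = -11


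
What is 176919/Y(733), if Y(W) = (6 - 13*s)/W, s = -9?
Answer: 43227209/41 ≈ 1.0543e+6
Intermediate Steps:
Y(W) = 123/W (Y(W) = (6 - 13*(-9))/W = (6 + 117)/W = 123/W)
176919/Y(733) = 176919/((123/733)) = 176919/((123*(1/733))) = 176919/(123/733) = 176919*(733/123) = 43227209/41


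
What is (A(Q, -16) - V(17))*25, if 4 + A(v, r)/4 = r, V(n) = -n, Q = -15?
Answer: -1575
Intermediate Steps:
A(v, r) = -16 + 4*r
(A(Q, -16) - V(17))*25 = ((-16 + 4*(-16)) - (-1)*17)*25 = ((-16 - 64) - 1*(-17))*25 = (-80 + 17)*25 = -63*25 = -1575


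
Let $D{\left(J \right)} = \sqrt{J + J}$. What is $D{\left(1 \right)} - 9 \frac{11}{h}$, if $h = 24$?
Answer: $- \frac{33}{8} + \sqrt{2} \approx -2.7108$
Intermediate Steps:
$D{\left(J \right)} = \sqrt{2} \sqrt{J}$ ($D{\left(J \right)} = \sqrt{2 J} = \sqrt{2} \sqrt{J}$)
$D{\left(1 \right)} - 9 \frac{11}{h} = \sqrt{2} \sqrt{1} - 9 \cdot \frac{11}{24} = \sqrt{2} \cdot 1 - 9 \cdot 11 \cdot \frac{1}{24} = \sqrt{2} - \frac{33}{8} = - \frac{33}{8} + \sqrt{2}$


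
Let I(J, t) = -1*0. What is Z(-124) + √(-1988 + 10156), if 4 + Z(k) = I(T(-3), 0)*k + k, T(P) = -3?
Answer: -128 + 2*√2042 ≈ -37.623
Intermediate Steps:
I(J, t) = 0
Z(k) = -4 + k (Z(k) = -4 + (0*k + k) = -4 + (0 + k) = -4 + k)
Z(-124) + √(-1988 + 10156) = (-4 - 124) + √(-1988 + 10156) = -128 + √8168 = -128 + 2*√2042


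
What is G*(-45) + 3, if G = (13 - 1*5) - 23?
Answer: 678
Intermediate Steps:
G = -15 (G = (13 - 5) - 23 = 8 - 23 = -15)
G*(-45) + 3 = -15*(-45) + 3 = 675 + 3 = 678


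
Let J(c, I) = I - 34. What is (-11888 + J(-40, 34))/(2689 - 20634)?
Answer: 11888/17945 ≈ 0.66247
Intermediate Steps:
J(c, I) = -34 + I
(-11888 + J(-40, 34))/(2689 - 20634) = (-11888 + (-34 + 34))/(2689 - 20634) = (-11888 + 0)/(-17945) = -11888*(-1/17945) = 11888/17945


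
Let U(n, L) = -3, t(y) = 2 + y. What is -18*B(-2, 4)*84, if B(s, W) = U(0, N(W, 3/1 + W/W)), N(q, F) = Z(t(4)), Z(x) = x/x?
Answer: 4536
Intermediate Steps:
Z(x) = 1
N(q, F) = 1
B(s, W) = -3
-18*B(-2, 4)*84 = -18*(-3)*84 = 54*84 = 4536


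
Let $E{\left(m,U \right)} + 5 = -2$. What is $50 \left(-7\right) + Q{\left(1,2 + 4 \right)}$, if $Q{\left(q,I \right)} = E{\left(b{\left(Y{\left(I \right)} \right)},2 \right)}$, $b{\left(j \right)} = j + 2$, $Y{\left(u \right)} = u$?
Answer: $-357$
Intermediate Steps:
$b{\left(j \right)} = 2 + j$
$E{\left(m,U \right)} = -7$ ($E{\left(m,U \right)} = -5 - 2 = -7$)
$Q{\left(q,I \right)} = -7$
$50 \left(-7\right) + Q{\left(1,2 + 4 \right)} = 50 \left(-7\right) - 7 = -350 - 7 = -357$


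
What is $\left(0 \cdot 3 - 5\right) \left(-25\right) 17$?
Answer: $2125$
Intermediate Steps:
$\left(0 \cdot 3 - 5\right) \left(-25\right) 17 = \left(0 - 5\right) \left(-25\right) 17 = \left(-5\right) \left(-25\right) 17 = 125 \cdot 17 = 2125$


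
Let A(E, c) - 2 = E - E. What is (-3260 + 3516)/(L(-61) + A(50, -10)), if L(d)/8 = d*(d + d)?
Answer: 128/29769 ≈ 0.0042998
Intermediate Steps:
L(d) = 16*d**2 (L(d) = 8*(d*(d + d)) = 8*(d*(2*d)) = 8*(2*d**2) = 16*d**2)
A(E, c) = 2 (A(E, c) = 2 + (E - E) = 2 + 0 = 2)
(-3260 + 3516)/(L(-61) + A(50, -10)) = (-3260 + 3516)/(16*(-61)**2 + 2) = 256/(16*3721 + 2) = 256/(59536 + 2) = 256/59538 = 256*(1/59538) = 128/29769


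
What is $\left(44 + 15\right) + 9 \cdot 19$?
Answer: $230$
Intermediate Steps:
$\left(44 + 15\right) + 9 \cdot 19 = 59 + 171 = 230$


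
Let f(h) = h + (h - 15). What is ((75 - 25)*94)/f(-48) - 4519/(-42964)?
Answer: -201429191/4769004 ≈ -42.237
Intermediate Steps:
f(h) = -15 + 2*h (f(h) = h + (-15 + h) = -15 + 2*h)
((75 - 25)*94)/f(-48) - 4519/(-42964) = ((75 - 25)*94)/(-15 + 2*(-48)) - 4519/(-42964) = (50*94)/(-15 - 96) - 4519*(-1/42964) = 4700/(-111) + 4519/42964 = 4700*(-1/111) + 4519/42964 = -4700/111 + 4519/42964 = -201429191/4769004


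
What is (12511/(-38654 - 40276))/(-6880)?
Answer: 12511/543038400 ≈ 2.3039e-5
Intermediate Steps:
(12511/(-38654 - 40276))/(-6880) = (12511/(-78930))*(-1/6880) = (12511*(-1/78930))*(-1/6880) = -12511/78930*(-1/6880) = 12511/543038400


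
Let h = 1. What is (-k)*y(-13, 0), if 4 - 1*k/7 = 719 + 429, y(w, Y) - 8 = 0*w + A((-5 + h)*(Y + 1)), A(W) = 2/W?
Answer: 60060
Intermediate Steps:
y(w, Y) = 8 + 2/(-4 - 4*Y) (y(w, Y) = 8 + (0*w + 2/(((-5 + 1)*(Y + 1)))) = 8 + (0 + 2/((-4*(1 + Y)))) = 8 + (0 + 2/(-4 - 4*Y)) = 8 + 2/(-4 - 4*Y))
k = -8008 (k = 28 - 7*(719 + 429) = 28 - 7*1148 = 28 - 8036 = -8008)
(-k)*y(-13, 0) = (-1*(-8008))*((15 + 16*0)/(2*(1 + 0))) = 8008*((1/2)*(15 + 0)/1) = 8008*((1/2)*1*15) = 8008*(15/2) = 60060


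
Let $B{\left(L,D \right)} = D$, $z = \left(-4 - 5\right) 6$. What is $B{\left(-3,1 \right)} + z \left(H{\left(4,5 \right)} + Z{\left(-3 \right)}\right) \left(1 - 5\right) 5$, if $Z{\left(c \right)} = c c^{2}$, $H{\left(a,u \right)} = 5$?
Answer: $-23759$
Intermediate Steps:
$z = -54$ ($z = \left(-9\right) 6 = -54$)
$Z{\left(c \right)} = c^{3}$
$B{\left(-3,1 \right)} + z \left(H{\left(4,5 \right)} + Z{\left(-3 \right)}\right) \left(1 - 5\right) 5 = 1 - 54 \left(5 + \left(-3\right)^{3}\right) \left(1 - 5\right) 5 = 1 - 54 \left(5 - 27\right) \left(-4\right) 5 = 1 - 54 \left(-22\right) \left(-4\right) 5 = 1 - 54 \cdot 88 \cdot 5 = 1 - 23760 = -23759$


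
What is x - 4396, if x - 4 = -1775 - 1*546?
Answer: -6713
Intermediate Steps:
x = -2317 (x = 4 + (-1775 - 1*546) = 4 + (-1775 - 546) = 4 - 2321 = -2317)
x - 4396 = -2317 - 4396 = -6713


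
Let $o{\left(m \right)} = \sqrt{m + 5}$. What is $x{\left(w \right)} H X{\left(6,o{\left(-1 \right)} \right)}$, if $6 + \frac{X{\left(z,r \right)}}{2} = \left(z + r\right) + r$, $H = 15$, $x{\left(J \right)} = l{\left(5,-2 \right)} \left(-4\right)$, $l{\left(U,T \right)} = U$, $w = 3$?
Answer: $-2400$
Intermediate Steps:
$o{\left(m \right)} = \sqrt{5 + m}$
$x{\left(J \right)} = -20$ ($x{\left(J \right)} = 5 \left(-4\right) = -20$)
$X{\left(z,r \right)} = -12 + 2 z + 4 r$ ($X{\left(z,r \right)} = -12 + 2 \left(\left(z + r\right) + r\right) = -12 + 2 \left(\left(r + z\right) + r\right) = -12 + 2 \left(z + 2 r\right) = -12 + \left(2 z + 4 r\right) = -12 + 2 z + 4 r$)
$x{\left(w \right)} H X{\left(6,o{\left(-1 \right)} \right)} = \left(-20\right) 15 \left(-12 + 2 \cdot 6 + 4 \sqrt{5 - 1}\right) = - 300 \left(-12 + 12 + 4 \sqrt{4}\right) = - 300 \left(-12 + 12 + 4 \cdot 2\right) = - 300 \left(-12 + 12 + 8\right) = \left(-300\right) 8 = -2400$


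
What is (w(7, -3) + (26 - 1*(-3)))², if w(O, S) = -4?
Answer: 625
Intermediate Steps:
(w(7, -3) + (26 - 1*(-3)))² = (-4 + (26 - 1*(-3)))² = (-4 + (26 + 3))² = (-4 + 29)² = 25² = 625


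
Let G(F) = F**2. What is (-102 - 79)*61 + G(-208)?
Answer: 32223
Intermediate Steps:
(-102 - 79)*61 + G(-208) = (-102 - 79)*61 + (-208)**2 = -181*61 + 43264 = -11041 + 43264 = 32223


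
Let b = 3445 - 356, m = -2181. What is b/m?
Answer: -3089/2181 ≈ -1.4163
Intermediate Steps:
b = 3089
b/m = 3089/(-2181) = 3089*(-1/2181) = -3089/2181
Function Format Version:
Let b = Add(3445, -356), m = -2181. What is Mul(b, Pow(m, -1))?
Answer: Rational(-3089, 2181) ≈ -1.4163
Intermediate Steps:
b = 3089
Mul(b, Pow(m, -1)) = Mul(3089, Pow(-2181, -1)) = Mul(3089, Rational(-1, 2181)) = Rational(-3089, 2181)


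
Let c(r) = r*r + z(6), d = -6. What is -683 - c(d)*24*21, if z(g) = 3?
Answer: -20339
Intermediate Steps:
c(r) = 3 + r**2 (c(r) = r*r + 3 = r**2 + 3 = 3 + r**2)
-683 - c(d)*24*21 = -683 - (3 + (-6)**2)*24*21 = -683 - (3 + 36)*24*21 = -683 - 39*24*21 = -683 - 936*21 = -683 - 1*19656 = -683 - 19656 = -20339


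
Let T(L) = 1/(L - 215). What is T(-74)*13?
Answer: -13/289 ≈ -0.044983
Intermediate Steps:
T(L) = 1/(-215 + L)
T(-74)*13 = 13/(-215 - 74) = 13/(-289) = -1/289*13 = -13/289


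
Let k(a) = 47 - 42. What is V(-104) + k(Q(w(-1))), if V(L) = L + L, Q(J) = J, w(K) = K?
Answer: -203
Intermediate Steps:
V(L) = 2*L
k(a) = 5
V(-104) + k(Q(w(-1))) = 2*(-104) + 5 = -208 + 5 = -203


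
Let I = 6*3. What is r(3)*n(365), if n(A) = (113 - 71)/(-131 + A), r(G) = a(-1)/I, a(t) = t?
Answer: -7/702 ≈ -0.0099715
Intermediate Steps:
I = 18
r(G) = -1/18
n(A) = 42/(-131 + A)
r(3)*n(365) = -7/(3*(-131 + 365)) = -7/(3*234) = -1/18*7/39 = -7/702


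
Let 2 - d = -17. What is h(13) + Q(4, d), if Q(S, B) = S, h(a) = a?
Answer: 17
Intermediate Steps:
d = 19 (d = 2 - 1*(-17) = 2 + 17 = 19)
h(13) + Q(4, d) = 13 + 4 = 17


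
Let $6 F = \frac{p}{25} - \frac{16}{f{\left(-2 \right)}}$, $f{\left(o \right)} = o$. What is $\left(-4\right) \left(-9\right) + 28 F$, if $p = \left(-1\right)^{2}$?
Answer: $\frac{1838}{25} \approx 73.52$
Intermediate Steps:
$p = 1$
$F = \frac{67}{50}$ ($F = \frac{1 \cdot \frac{1}{25} - \frac{16}{-2}}{6} = \frac{1 \cdot \frac{1}{25} - -8}{6} = \frac{\frac{1}{25} + 8}{6} = \frac{1}{6} \cdot \frac{201}{25} = \frac{67}{50} \approx 1.34$)
$\left(-4\right) \left(-9\right) + 28 F = \left(-4\right) \left(-9\right) + 28 \cdot \frac{67}{50} = 36 + \frac{938}{25} = \frac{1838}{25}$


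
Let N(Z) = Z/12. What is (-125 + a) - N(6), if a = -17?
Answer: -285/2 ≈ -142.50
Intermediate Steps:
N(Z) = Z/12 (N(Z) = Z*(1/12) = Z/12)
(-125 + a) - N(6) = (-125 - 17) - 6/12 = -142 - 1*1/2 = -142 - 1/2 = -285/2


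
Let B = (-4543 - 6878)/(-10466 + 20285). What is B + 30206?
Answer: 32953477/1091 ≈ 30205.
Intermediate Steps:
B = -1269/1091 (B = -11421/9819 = -11421*1/9819 = -1269/1091 ≈ -1.1632)
B + 30206 = -1269/1091 + 30206 = 32953477/1091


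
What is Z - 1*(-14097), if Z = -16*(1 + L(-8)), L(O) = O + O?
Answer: 14337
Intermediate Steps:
L(O) = 2*O
Z = 240 (Z = -16*(1 + 2*(-8)) = -16*(1 - 16) = -16*(-15) = 240)
Z - 1*(-14097) = 240 - 1*(-14097) = 240 + 14097 = 14337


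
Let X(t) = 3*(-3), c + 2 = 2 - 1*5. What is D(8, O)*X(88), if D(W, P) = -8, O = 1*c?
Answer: 72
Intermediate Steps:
c = -5 (c = -2 + (2 - 1*5) = -2 + (2 - 5) = -2 - 3 = -5)
X(t) = -9
O = -5 (O = 1*(-5) = -5)
D(8, O)*X(88) = -8*(-9) = 72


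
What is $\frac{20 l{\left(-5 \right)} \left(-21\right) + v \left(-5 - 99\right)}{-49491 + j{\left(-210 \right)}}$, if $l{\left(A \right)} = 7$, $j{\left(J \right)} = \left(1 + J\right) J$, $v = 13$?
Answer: $\frac{4292}{5601} \approx 0.76629$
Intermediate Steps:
$j{\left(J \right)} = J \left(1 + J\right)$
$\frac{20 l{\left(-5 \right)} \left(-21\right) + v \left(-5 - 99\right)}{-49491 + j{\left(-210 \right)}} = \frac{20 \cdot 7 \left(-21\right) + 13 \left(-5 - 99\right)}{-49491 - 210 \left(1 - 210\right)} = \frac{140 \left(-21\right) + 13 \left(-104\right)}{-49491 - -43890} = \frac{-2940 - 1352}{-49491 + 43890} = - \frac{4292}{-5601} = \left(-4292\right) \left(- \frac{1}{5601}\right) = \frac{4292}{5601}$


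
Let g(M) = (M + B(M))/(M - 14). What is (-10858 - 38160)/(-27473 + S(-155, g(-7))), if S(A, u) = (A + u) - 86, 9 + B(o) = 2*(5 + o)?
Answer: 514689/290987 ≈ 1.7688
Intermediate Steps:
B(o) = 1 + 2*o (B(o) = -9 + 2*(5 + o) = -9 + (10 + 2*o) = 1 + 2*o)
g(M) = (1 + 3*M)/(-14 + M) (g(M) = (M + (1 + 2*M))/(M - 14) = (1 + 3*M)/(-14 + M))
S(A, u) = -86 + A + u
(-10858 - 38160)/(-27473 + S(-155, g(-7))) = (-10858 - 38160)/(-27473 + (-86 - 155 + (1 + 3*(-7))/(-14 - 7))) = -49018/(-27473 + (-86 - 155 + (1 - 21)/(-21))) = -49018/(-27473 + (-86 - 155 - 1/21*(-20))) = -49018/(-27473 + (-86 - 155 + 20/21)) = -49018/(-27473 - 5041/21) = -49018/(-581974/21) = -49018*(-21/581974) = 514689/290987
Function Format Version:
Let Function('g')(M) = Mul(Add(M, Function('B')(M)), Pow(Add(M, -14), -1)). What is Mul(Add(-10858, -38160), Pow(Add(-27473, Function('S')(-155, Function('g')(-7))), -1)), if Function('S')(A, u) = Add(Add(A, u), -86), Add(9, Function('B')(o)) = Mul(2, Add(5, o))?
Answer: Rational(514689, 290987) ≈ 1.7688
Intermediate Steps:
Function('B')(o) = Add(1, Mul(2, o)) (Function('B')(o) = Add(-9, Mul(2, Add(5, o))) = Add(-9, Add(10, Mul(2, o))) = Add(1, Mul(2, o)))
Function('g')(M) = Mul(Pow(Add(-14, M), -1), Add(1, Mul(3, M))) (Function('g')(M) = Mul(Add(M, Add(1, Mul(2, M))), Pow(Add(M, -14), -1)) = Mul(Add(1, Mul(3, M)), Pow(Add(-14, M), -1)) = Mul(Pow(Add(-14, M), -1), Add(1, Mul(3, M))))
Function('S')(A, u) = Add(-86, A, u)
Mul(Add(-10858, -38160), Pow(Add(-27473, Function('S')(-155, Function('g')(-7))), -1)) = Mul(Add(-10858, -38160), Pow(Add(-27473, Add(-86, -155, Mul(Pow(Add(-14, -7), -1), Add(1, Mul(3, -7))))), -1)) = Mul(-49018, Pow(Add(-27473, Add(-86, -155, Mul(Pow(-21, -1), Add(1, -21)))), -1)) = Mul(-49018, Pow(Add(-27473, Add(-86, -155, Mul(Rational(-1, 21), -20))), -1)) = Mul(-49018, Pow(Add(-27473, Add(-86, -155, Rational(20, 21))), -1)) = Mul(-49018, Pow(Add(-27473, Rational(-5041, 21)), -1)) = Mul(-49018, Pow(Rational(-581974, 21), -1)) = Mul(-49018, Rational(-21, 581974)) = Rational(514689, 290987)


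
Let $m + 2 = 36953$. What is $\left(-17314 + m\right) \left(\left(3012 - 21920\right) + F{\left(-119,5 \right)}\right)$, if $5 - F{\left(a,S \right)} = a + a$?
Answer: $-366524605$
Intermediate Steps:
$m = 36951$ ($m = -2 + 36953 = 36951$)
$F{\left(a,S \right)} = 5 - 2 a$ ($F{\left(a,S \right)} = 5 - \left(a + a\right) = 5 - 2 a$)
$\left(-17314 + m\right) \left(\left(3012 - 21920\right) + F{\left(-119,5 \right)}\right) = \left(-17314 + 36951\right) \left(\left(3012 - 21920\right) + \left(5 - -238\right)\right) = 19637 \left(-18908 + \left(5 + 238\right)\right) = 19637 \left(-18908 + 243\right) = 19637 \left(-18665\right) = -366524605$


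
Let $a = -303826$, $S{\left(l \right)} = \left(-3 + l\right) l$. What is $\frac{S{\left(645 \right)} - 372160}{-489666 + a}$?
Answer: $- \frac{2995}{56678} \approx -0.052842$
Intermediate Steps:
$S{\left(l \right)} = l \left(-3 + l\right)$
$\frac{S{\left(645 \right)} - 372160}{-489666 + a} = \frac{645 \left(-3 + 645\right) - 372160}{-489666 - 303826} = \frac{645 \cdot 642 - 372160}{-793492} = \left(414090 - 372160\right) \left(- \frac{1}{793492}\right) = 41930 \left(- \frac{1}{793492}\right) = - \frac{2995}{56678}$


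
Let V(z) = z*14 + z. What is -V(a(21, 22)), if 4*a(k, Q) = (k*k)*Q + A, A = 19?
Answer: -145815/4 ≈ -36454.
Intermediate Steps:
a(k, Q) = 19/4 + Q*k²/4 (a(k, Q) = ((k*k)*Q + 19)/4 = (k²*Q + 19)/4 = (Q*k² + 19)/4 = (19 + Q*k²)/4 = 19/4 + Q*k²/4)
V(z) = 15*z (V(z) = 14*z + z = 15*z)
-V(a(21, 22)) = -15*(19/4 + (¼)*22*21²) = -15*(19/4 + (¼)*22*441) = -15*(19/4 + 4851/2) = -15*9721/4 = -1*145815/4 = -145815/4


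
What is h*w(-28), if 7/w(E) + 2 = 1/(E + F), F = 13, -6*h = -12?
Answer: -210/31 ≈ -6.7742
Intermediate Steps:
h = 2 (h = -1/6*(-12) = 2)
w(E) = 7/(-2 + 1/(13 + E)) (w(E) = 7/(-2 + 1/(E + 13)) = 7/(-2 + 1/(13 + E)))
h*w(-28) = 2*(7*(-13 - 1*(-28))/(25 + 2*(-28))) = 2*(7*(-13 + 28)/(25 - 56)) = 2*(7*15/(-31)) = 2*(7*(-1/31)*15) = 2*(-105/31) = -210/31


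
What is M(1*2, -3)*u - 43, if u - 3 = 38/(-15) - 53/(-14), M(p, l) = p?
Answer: -3622/105 ≈ -34.495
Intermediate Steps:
u = 893/210 (u = 3 + (38/(-15) - 53/(-14)) = 3 + (38*(-1/15) - 53*(-1/14)) = 3 + (-38/15 + 53/14) = 3 + 263/210 = 893/210 ≈ 4.2524)
M(1*2, -3)*u - 43 = (1*2)*(893/210) - 43 = 2*(893/210) - 43 = 893/105 - 43 = -3622/105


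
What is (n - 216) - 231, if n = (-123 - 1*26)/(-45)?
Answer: -19966/45 ≈ -443.69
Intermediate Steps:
n = 149/45 (n = (-123 - 26)*(-1/45) = -149*(-1/45) = 149/45 ≈ 3.3111)
(n - 216) - 231 = (149/45 - 216) - 231 = -9571/45 - 231 = -19966/45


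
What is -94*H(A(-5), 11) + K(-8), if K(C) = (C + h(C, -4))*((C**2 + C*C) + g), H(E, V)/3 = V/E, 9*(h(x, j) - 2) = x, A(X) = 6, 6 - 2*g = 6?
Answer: -12589/9 ≈ -1398.8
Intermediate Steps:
g = 0 (g = 3 - 1/2*6 = 3 - 3 = 0)
h(x, j) = 2 + x/9
H(E, V) = 3*V/E (H(E, V) = 3*(V/E) = 3*V/E)
K(C) = 2*C**2*(2 + 10*C/9) (K(C) = (C + (2 + C/9))*((C**2 + C*C) + 0) = (2 + 10*C/9)*((C**2 + C**2) + 0) = (2 + 10*C/9)*(2*C**2 + 0) = (2 + 10*C/9)*(2*C**2) = 2*C**2*(2 + 10*C/9))
-94*H(A(-5), 11) + K(-8) = -282*11/6 + (-8)**2*(4 + (20/9)*(-8)) = -282*11/6 + 64*(4 - 160/9) = -94*11/2 + 64*(-124/9) = -517 - 7936/9 = -12589/9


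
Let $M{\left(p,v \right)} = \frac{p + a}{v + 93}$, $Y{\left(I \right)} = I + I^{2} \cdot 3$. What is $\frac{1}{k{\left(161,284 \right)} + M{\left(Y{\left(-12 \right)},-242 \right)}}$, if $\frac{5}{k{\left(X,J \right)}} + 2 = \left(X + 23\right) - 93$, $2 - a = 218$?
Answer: $- \frac{13261}{17411} \approx -0.76165$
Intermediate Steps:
$a = -216$ ($a = 2 - 218 = -216$)
$k{\left(X,J \right)} = \frac{5}{-72 + X}$ ($k{\left(X,J \right)} = \frac{5}{-2 + \left(\left(X + 23\right) - 93\right)} = \frac{5}{-2 + \left(\left(23 + X\right) - 93\right)} = \frac{5}{-2 + \left(-70 + X\right)} = \frac{5}{-72 + X}$)
$Y{\left(I \right)} = I + 3 I^{2}$
$M{\left(p,v \right)} = \frac{-216 + p}{93 + v}$ ($M{\left(p,v \right)} = \frac{p - 216}{v + 93} = \frac{-216 + p}{93 + v}$)
$\frac{1}{k{\left(161,284 \right)} + M{\left(Y{\left(-12 \right)},-242 \right)}} = \frac{1}{\frac{5}{-72 + 161} + \frac{-216 - 12 \left(1 + 3 \left(-12\right)\right)}{93 - 242}} = \frac{1}{\frac{5}{89} + \frac{-216 - 12 \left(1 - 36\right)}{-149}} = \frac{1}{5 \cdot \frac{1}{89} - \frac{-216 - -420}{149}} = \frac{1}{\frac{5}{89} - \frac{-216 + 420}{149}} = \frac{1}{\frac{5}{89} - \frac{204}{149}} = \frac{1}{- \frac{17411}{13261}} = - \frac{13261}{17411}$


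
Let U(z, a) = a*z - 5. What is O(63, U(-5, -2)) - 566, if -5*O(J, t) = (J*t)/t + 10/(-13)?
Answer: -37599/65 ≈ -578.45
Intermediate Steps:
U(z, a) = -5 + a*z
O(J, t) = 2/13 - J/5 (O(J, t) = -((J*t)/t + 10/(-13))/5 = -(J + 10*(-1/13))/5 = -(J - 10/13)/5 = -(-10/13 + J)/5 = 2/13 - J/5)
O(63, U(-5, -2)) - 566 = (2/13 - ⅕*63) - 566 = (2/13 - 63/5) - 566 = -809/65 - 566 = -37599/65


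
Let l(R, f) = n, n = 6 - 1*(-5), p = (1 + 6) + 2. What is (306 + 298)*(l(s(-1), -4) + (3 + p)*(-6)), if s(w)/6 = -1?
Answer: -36844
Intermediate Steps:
s(w) = -6 (s(w) = 6*(-1) = -6)
p = 9 (p = 7 + 2 = 9)
n = 11 (n = 6 + 5 = 11)
l(R, f) = 11
(306 + 298)*(l(s(-1), -4) + (3 + p)*(-6)) = (306 + 298)*(11 + (3 + 9)*(-6)) = 604*(11 + 12*(-6)) = 604*(11 - 72) = 604*(-61) = -36844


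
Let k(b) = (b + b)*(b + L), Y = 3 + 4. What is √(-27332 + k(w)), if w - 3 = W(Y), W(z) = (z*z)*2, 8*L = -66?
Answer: I*√34386/2 ≈ 92.717*I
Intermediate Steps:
L = -33/4 (L = (⅛)*(-66) = -33/4 ≈ -8.2500)
Y = 7
W(z) = 2*z² (W(z) = z²*2 = 2*z²)
w = 101 (w = 3 + 2*7² = 3 + 2*49 = 3 + 98 = 101)
k(b) = 2*b*(-33/4 + b) (k(b) = (b + b)*(b - 33/4) = (2*b)*(-33/4 + b) = 2*b*(-33/4 + b))
√(-27332 + k(w)) = √(-27332 + (½)*101*(-33 + 4*101)) = √(-27332 + (½)*101*(-33 + 404)) = √(-27332 + (½)*101*371) = √(-27332 + 37471/2) = √(-17193/2) = I*√34386/2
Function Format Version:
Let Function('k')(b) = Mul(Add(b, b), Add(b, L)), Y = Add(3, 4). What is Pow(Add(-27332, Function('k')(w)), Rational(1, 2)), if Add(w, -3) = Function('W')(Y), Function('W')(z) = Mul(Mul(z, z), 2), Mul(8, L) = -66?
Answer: Mul(Rational(1, 2), I, Pow(34386, Rational(1, 2))) ≈ Mul(92.717, I)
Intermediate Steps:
L = Rational(-33, 4) (L = Mul(Rational(1, 8), -66) = Rational(-33, 4) ≈ -8.2500)
Y = 7
Function('W')(z) = Mul(2, Pow(z, 2)) (Function('W')(z) = Mul(Pow(z, 2), 2) = Mul(2, Pow(z, 2)))
w = 101 (w = Add(3, Mul(2, Pow(7, 2))) = Add(3, Mul(2, 49)) = Add(3, 98) = 101)
Function('k')(b) = Mul(2, b, Add(Rational(-33, 4), b)) (Function('k')(b) = Mul(Add(b, b), Add(b, Rational(-33, 4))) = Mul(Mul(2, b), Add(Rational(-33, 4), b)) = Mul(2, b, Add(Rational(-33, 4), b)))
Pow(Add(-27332, Function('k')(w)), Rational(1, 2)) = Pow(Add(-27332, Mul(Rational(1, 2), 101, Add(-33, Mul(4, 101)))), Rational(1, 2)) = Pow(Add(-27332, Mul(Rational(1, 2), 101, Add(-33, 404))), Rational(1, 2)) = Pow(Add(-27332, Mul(Rational(1, 2), 101, 371)), Rational(1, 2)) = Pow(Add(-27332, Rational(37471, 2)), Rational(1, 2)) = Pow(Rational(-17193, 2), Rational(1, 2)) = Mul(Rational(1, 2), I, Pow(34386, Rational(1, 2)))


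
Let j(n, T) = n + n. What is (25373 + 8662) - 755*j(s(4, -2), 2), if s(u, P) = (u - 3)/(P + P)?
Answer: 68825/2 ≈ 34413.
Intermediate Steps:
s(u, P) = (-3 + u)/(2*P) (s(u, P) = (-3 + u)/((2*P)) = (-3 + u)*(1/(2*P)) = (-3 + u)/(2*P))
j(n, T) = 2*n
(25373 + 8662) - 755*j(s(4, -2), 2) = (25373 + 8662) - 1510*(½)*(-3 + 4)/(-2) = 34035 - 1510*(½)*(-½)*1 = 34035 - 1510*(-1)/4 = 34035 - 755*(-½) = 34035 + 755/2 = 68825/2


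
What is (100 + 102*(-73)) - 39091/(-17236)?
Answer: -4083115/556 ≈ -7343.7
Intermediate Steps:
(100 + 102*(-73)) - 39091/(-17236) = (100 - 7446) - 39091*(-1/17236) = -7346 + 1261/556 = -4083115/556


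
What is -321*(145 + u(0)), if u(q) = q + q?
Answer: -46545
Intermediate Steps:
u(q) = 2*q
-321*(145 + u(0)) = -321*(145 + 2*0) = -321*(145 + 0) = -321*145 = -46545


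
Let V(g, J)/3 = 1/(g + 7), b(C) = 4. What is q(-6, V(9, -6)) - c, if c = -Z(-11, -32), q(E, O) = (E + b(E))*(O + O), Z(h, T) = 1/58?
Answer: -85/116 ≈ -0.73276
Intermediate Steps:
Z(h, T) = 1/58
V(g, J) = 3/(7 + g) (V(g, J) = 3/(g + 7) = 3/(7 + g))
q(E, O) = 2*O*(4 + E) (q(E, O) = (E + 4)*(O + O) = (4 + E)*(2*O) = 2*O*(4 + E))
c = -1/58 (c = -1*1/58 = -1/58 ≈ -0.017241)
q(-6, V(9, -6)) - c = 2*(3/(7 + 9))*(4 - 6) - 1*(-1/58) = 2*(3/16)*(-2) + 1/58 = -¾ + 1/58 = -85/116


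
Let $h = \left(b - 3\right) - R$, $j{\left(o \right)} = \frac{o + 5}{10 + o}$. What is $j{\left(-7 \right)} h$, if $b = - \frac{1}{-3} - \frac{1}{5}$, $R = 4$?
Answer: $\frac{206}{45} \approx 4.5778$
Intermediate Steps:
$b = \frac{2}{15}$ ($b = \left(-1\right) \left(- \frac{1}{3}\right) - \frac{1}{5} = \frac{1}{3} - \frac{1}{5} = \frac{2}{15} \approx 0.13333$)
$j{\left(o \right)} = \frac{5 + o}{10 + o}$
$h = - \frac{103}{15}$ ($h = \left(\frac{2}{15} - 3\right) - 4 = - \frac{43}{15} - 4 = - \frac{103}{15} \approx -6.8667$)
$j{\left(-7 \right)} h = \frac{5 - 7}{10 - 7} \left(- \frac{103}{15}\right) = \frac{1}{3} \left(-2\right) \left(- \frac{103}{15}\right) = \left(- \frac{2}{3}\right) \left(- \frac{103}{15}\right) = \frac{206}{45}$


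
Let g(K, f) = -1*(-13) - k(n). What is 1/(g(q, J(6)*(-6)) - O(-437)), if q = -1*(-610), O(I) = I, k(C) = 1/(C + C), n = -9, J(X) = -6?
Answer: 18/8101 ≈ 0.0022219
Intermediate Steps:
k(C) = 1/(2*C)
q = 610
g(K, f) = 235/18 (g(K, f) = -1*(-13) - 1/(2*(-9)) = 13 - (-1)/(2*9) = 13 - 1*(-1/18) = 13 + 1/18 = 235/18)
1/(g(q, J(6)*(-6)) - O(-437)) = 1/(235/18 - 1*(-437)) = 1/(235/18 + 437) = 1/(8101/18) = 18/8101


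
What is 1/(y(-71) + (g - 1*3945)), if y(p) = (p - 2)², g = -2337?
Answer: -1/953 ≈ -0.0010493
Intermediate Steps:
y(p) = (-2 + p)²
1/(y(-71) + (g - 1*3945)) = 1/((-2 - 71)² + (-2337 - 1*3945)) = 1/((-73)² + (-2337 - 3945)) = 1/(5329 - 6282) = 1/(-953) = -1/953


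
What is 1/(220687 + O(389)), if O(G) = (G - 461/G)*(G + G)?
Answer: 1/522407 ≈ 1.9142e-6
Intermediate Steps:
O(G) = 2*G*(G - 461/G) (O(G) = (G - 461/G)*(2*G) = 2*G*(G - 461/G))
1/(220687 + O(389)) = 1/(220687 + (-922 + 2*389²)) = 1/(220687 + (-922 + 2*151321)) = 1/(220687 + (-922 + 302642)) = 1/(220687 + 301720) = 1/522407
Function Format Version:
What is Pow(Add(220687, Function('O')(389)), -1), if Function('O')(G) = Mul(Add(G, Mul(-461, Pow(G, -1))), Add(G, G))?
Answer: Rational(1, 522407) ≈ 1.9142e-6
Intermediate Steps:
Function('O')(G) = Mul(2, G, Add(G, Mul(-461, Pow(G, -1)))) (Function('O')(G) = Mul(Add(G, Mul(-461, Pow(G, -1))), Mul(2, G)) = Mul(2, G, Add(G, Mul(-461, Pow(G, -1)))))
Pow(Add(220687, Function('O')(389)), -1) = Pow(Add(220687, Add(-922, Mul(2, Pow(389, 2)))), -1) = Pow(Add(220687, Add(-922, Mul(2, 151321))), -1) = Pow(Add(220687, Add(-922, 302642)), -1) = Pow(Add(220687, 301720), -1) = Pow(522407, -1) = Rational(1, 522407)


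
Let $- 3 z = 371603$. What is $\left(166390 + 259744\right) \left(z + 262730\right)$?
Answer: $\frac{177521884658}{3} \approx 5.9174 \cdot 10^{10}$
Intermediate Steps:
$z = - \frac{371603}{3}$ ($z = \left(- \frac{1}{3}\right) 371603 = - \frac{371603}{3} \approx -1.2387 \cdot 10^{5}$)
$\left(166390 + 259744\right) \left(z + 262730\right) = \left(166390 + 259744\right) \left(- \frac{371603}{3} + 262730\right) = 426134 \cdot \frac{416587}{3} = \frac{177521884658}{3}$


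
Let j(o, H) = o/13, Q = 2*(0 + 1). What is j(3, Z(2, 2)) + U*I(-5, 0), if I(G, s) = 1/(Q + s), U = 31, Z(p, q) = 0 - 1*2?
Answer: 409/26 ≈ 15.731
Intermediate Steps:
Q = 2 (Q = 2*1 = 2)
Z(p, q) = -2 (Z(p, q) = 0 - 2 = -2)
j(o, H) = o/13 (j(o, H) = o*(1/13) = o/13)
I(G, s) = 1/(2 + s)
j(3, Z(2, 2)) + U*I(-5, 0) = (1/13)*3 + 31/(2 + 0) = 3/13 + 31/2 = 409/26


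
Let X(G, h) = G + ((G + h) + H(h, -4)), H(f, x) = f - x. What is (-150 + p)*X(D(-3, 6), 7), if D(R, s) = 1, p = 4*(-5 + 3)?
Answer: -3160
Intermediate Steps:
p = -8 (p = 4*(-2) = -8)
X(G, h) = 4 + 2*G + 2*h (X(G, h) = G + ((G + h) + (h - 1*(-4))) = G + ((G + h) + (h + 4)) = G + ((G + h) + (4 + h)) = G + (4 + G + 2*h) = 4 + 2*G + 2*h)
(-150 + p)*X(D(-3, 6), 7) = (-150 - 8)*(4 + 2*1 + 2*7) = -158*(4 + 2 + 14) = -158*20 = -3160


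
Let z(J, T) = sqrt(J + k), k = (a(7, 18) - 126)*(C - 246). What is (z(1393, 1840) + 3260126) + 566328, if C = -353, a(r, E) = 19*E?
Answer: 3826454 + I*sqrt(127991) ≈ 3.8265e+6 + 357.76*I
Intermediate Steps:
k = -129384 (k = (19*18 - 126)*(-353 - 246) = (342 - 126)*(-599) = 216*(-599) = -129384)
z(J, T) = sqrt(-129384 + J) (z(J, T) = sqrt(J - 129384) = sqrt(-129384 + J))
(z(1393, 1840) + 3260126) + 566328 = (sqrt(-129384 + 1393) + 3260126) + 566328 = (sqrt(-127991) + 3260126) + 566328 = (I*sqrt(127991) + 3260126) + 566328 = (3260126 + I*sqrt(127991)) + 566328 = 3826454 + I*sqrt(127991)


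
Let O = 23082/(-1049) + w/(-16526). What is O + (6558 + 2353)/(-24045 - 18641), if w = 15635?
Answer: -612045909627/26428387463 ≈ -23.159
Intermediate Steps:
O = -397854247/17335774 (O = 23082/(-1049) + 15635/(-16526) = 23082*(-1/1049) + 15635*(-1/16526) = -23082/1049 - 15635/16526 = -397854247/17335774 ≈ -22.950)
O + (6558 + 2353)/(-24045 - 18641) = -397854247/17335774 + (6558 + 2353)/(-24045 - 18641) = -397854247/17335774 + 8911/(-42686) = -397854247/17335774 + 8911*(-1/42686) = -397854247/17335774 - 1273/6098 = -612045909627/26428387463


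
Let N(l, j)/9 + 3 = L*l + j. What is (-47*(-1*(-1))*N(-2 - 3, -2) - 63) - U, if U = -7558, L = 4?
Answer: 18070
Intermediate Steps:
N(l, j) = -27 + 9*j + 36*l (N(l, j) = -27 + 9*(4*l + j) = -27 + 9*(j + 4*l) = -27 + (9*j + 36*l) = -27 + 9*j + 36*l)
(-47*(-1*(-1))*N(-2 - 3, -2) - 63) - U = (-47*(-1*(-1))*(-27 + 9*(-2) + 36*(-2 - 3)) - 63) - 1*(-7558) = (-47*(-27 - 18 + 36*(-5)) - 63) + 7558 = (-47*(-27 - 18 - 180) - 63) + 7558 = (-47*(-225) - 63) + 7558 = (10575 - 63) + 7558 = 10512 + 7558 = 18070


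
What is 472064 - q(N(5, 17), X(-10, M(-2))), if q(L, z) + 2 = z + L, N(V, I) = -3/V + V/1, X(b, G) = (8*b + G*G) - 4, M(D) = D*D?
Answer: 2360648/5 ≈ 4.7213e+5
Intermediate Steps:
M(D) = D²
X(b, G) = -4 + G² + 8*b (X(b, G) = (8*b + G²) - 4 = (G² + 8*b) - 4 = -4 + G² + 8*b)
N(V, I) = V - 3/V (N(V, I) = -3/V + V*1 = -3/V + V = V - 3/V)
q(L, z) = -2 + L + z (q(L, z) = -2 + (z + L) = -2 + (L + z) = -2 + L + z)
472064 - q(N(5, 17), X(-10, M(-2))) = 472064 - (-2 + (5 - 3/5) + (-4 + ((-2)²)² + 8*(-10))) = 472064 - (-2 + (5 - 3*⅕) + (-4 + 4² - 80)) = 472064 - (-2 + (5 - ⅗) + (-4 + 16 - 80)) = 472064 - (-2 + 22/5 - 68) = 472064 - 1*(-328/5) = 472064 + 328/5 = 2360648/5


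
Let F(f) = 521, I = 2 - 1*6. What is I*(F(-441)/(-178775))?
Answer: 2084/178775 ≈ 0.011657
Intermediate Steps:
I = -4 (I = 2 - 6 = -4)
I*(F(-441)/(-178775)) = -2084/(-178775) = -2084*(-1)/178775 = -4*(-521/178775) = 2084/178775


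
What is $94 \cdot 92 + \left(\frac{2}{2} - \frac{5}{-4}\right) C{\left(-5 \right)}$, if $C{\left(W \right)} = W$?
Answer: $\frac{34547}{4} \approx 8636.8$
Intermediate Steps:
$94 \cdot 92 + \left(\frac{2}{2} - \frac{5}{-4}\right) C{\left(-5 \right)} = 94 \cdot 92 + \left(\frac{2}{2} - \frac{5}{-4}\right) \left(-5\right) = 8648 + \left(2 \cdot \frac{1}{2} - - \frac{5}{4}\right) \left(-5\right) = 8648 + \left(1 + \frac{5}{4}\right) \left(-5\right) = 8648 + \frac{9}{4} \left(-5\right) = 8648 - \frac{45}{4} = \frac{34547}{4}$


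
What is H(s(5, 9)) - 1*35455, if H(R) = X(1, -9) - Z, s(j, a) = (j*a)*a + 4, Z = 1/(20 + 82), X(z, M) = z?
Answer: -3616309/102 ≈ -35454.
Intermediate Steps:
Z = 1/102 ≈ 0.0098039
s(j, a) = 4 + j*a² (s(j, a) = (a*j)*a + 4 = j*a² + 4 = 4 + j*a²)
H(R) = 101/102 (H(R) = 1 - 1*1/102 = 1 - 1/102 = 101/102)
H(s(5, 9)) - 1*35455 = 101/102 - 1*35455 = 101/102 - 35455 = -3616309/102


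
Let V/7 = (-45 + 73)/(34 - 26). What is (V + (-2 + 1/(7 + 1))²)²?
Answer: 3214849/4096 ≈ 784.88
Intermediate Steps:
V = 49/2 (V = 7*((-45 + 73)/(34 - 26)) = 7*(28/8) = 7*(28*(⅛)) = 7*(7/2) = 49/2 ≈ 24.500)
(V + (-2 + 1/(7 + 1))²)² = (49/2 + (-2 + 1/(7 + 1))²)² = (49/2 + (-2 + 1/8)²)² = (49/2 + (-2 + ⅛)²)² = (49/2 + (-15/8)²)² = (49/2 + 225/64)² = (1793/64)² = 3214849/4096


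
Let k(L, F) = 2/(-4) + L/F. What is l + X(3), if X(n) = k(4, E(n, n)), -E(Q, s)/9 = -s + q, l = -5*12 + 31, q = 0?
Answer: -1585/54 ≈ -29.352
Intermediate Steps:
l = -29 (l = -60 + 31 = -29)
E(Q, s) = 9*s (E(Q, s) = -9*(-s + 0) = -(-9)*s = 9*s)
k(L, F) = -½ + L/F (k(L, F) = 2*(-¼) + L/F = -½ + L/F)
X(n) = (4 - 9*n/2)/(9*n) (X(n) = (4 - 9*n/2)/((9*n)) = (1/(9*n))*(4 - 9*n/2) = (4 - 9*n/2)/(9*n))
l + X(3) = -29 + (1/18)*(8 - 9*3)/3 = -29 + (1/18)*(⅓)*(8 - 27) = -29 + (1/18)*(⅓)*(-19) = -29 - 19/54 = -1585/54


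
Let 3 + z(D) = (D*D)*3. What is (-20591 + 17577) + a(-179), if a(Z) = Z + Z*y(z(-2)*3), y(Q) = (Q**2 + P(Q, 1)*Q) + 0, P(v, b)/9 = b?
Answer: -177181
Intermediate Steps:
z(D) = -3 + 3*D**2 (z(D) = -3 + (D*D)*3 = -3 + D**2*3 = -3 + 3*D**2)
P(v, b) = 9*b
y(Q) = Q**2 + 9*Q (y(Q) = (Q**2 + (9*1)*Q) + 0 = (Q**2 + 9*Q) + 0 = Q**2 + 9*Q)
a(Z) = 973*Z (a(Z) = Z + Z*(((-3 + 3*(-2)**2)*3)*(9 + (-3 + 3*(-2)**2)*3)) = Z + Z*(((-3 + 3*4)*3)*(9 + (-3 + 3*4)*3)) = Z + Z*(((-3 + 12)*3)*(9 + (-3 + 12)*3)) = Z + Z*((9*3)*(9 + 9*3)) = Z + Z*(27*(9 + 27)) = Z + Z*(27*36) = Z + Z*972 = Z + 972*Z = 973*Z)
(-20591 + 17577) + a(-179) = (-20591 + 17577) + 973*(-179) = -3014 - 174167 = -177181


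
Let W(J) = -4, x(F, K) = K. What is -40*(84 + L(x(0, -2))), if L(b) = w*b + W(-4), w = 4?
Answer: -2880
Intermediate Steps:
L(b) = -4 + 4*b (L(b) = 4*b - 4 = -4 + 4*b)
-40*(84 + L(x(0, -2))) = -40*(84 + (-4 + 4*(-2))) = -40*(84 + (-4 - 8)) = -40*(84 - 12) = -40*72 = -2880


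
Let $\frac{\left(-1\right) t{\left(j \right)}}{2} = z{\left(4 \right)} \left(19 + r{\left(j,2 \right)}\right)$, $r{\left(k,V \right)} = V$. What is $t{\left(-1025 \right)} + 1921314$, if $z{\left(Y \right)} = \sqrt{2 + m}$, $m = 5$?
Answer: $1921314 - 42 \sqrt{7} \approx 1.9212 \cdot 10^{6}$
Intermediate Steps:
$z{\left(Y \right)} = \sqrt{7}$ ($z{\left(Y \right)} = \sqrt{2 + 5} = \sqrt{7}$)
$t{\left(j \right)} = - 42 \sqrt{7}$ ($t{\left(j \right)} = - 2 \sqrt{7} \left(19 + 2\right) = - 2 \sqrt{7} \cdot 21 = - 2 \cdot 21 \sqrt{7} = - 42 \sqrt{7}$)
$t{\left(-1025 \right)} + 1921314 = - 42 \sqrt{7} + 1921314 = 1921314 - 42 \sqrt{7}$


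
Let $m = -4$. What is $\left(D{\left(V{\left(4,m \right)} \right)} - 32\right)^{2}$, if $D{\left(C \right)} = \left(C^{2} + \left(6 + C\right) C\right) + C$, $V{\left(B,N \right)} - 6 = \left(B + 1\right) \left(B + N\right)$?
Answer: $6724$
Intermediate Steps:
$V{\left(B,N \right)} = 6 + \left(1 + B\right) \left(B + N\right)$ ($V{\left(B,N \right)} = 6 + \left(B + 1\right) \left(B + N\right) = 6 + \left(1 + B\right) \left(B + N\right)$)
$D{\left(C \right)} = C + C^{2} + C \left(6 + C\right)$ ($D{\left(C \right)} = \left(C^{2} + C \left(6 + C\right)\right) + C = C + C^{2} + C \left(6 + C\right)$)
$\left(D{\left(V{\left(4,m \right)} \right)} - 32\right)^{2} = \left(\left(6 + 4 - 4 + 4^{2} + 4 \left(-4\right)\right) \left(7 + 2 \left(6 + 4 - 4 + 4^{2} + 4 \left(-4\right)\right)\right) - 32\right)^{2} = \left(\left(6 + 4 - 4 + 16 - 16\right) \left(7 + 2 \left(6 + 4 - 4 + 16 - 16\right)\right) - 32\right)^{2} = \left(6 \left(7 + 2 \cdot 6\right) - 32\right)^{2} = \left(6 \left(7 + 12\right) - 32\right)^{2} = \left(6 \cdot 19 - 32\right)^{2} = \left(114 - 32\right)^{2} = 82^{2} = 6724$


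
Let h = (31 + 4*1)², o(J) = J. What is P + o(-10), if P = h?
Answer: 1215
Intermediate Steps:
h = 1225 (h = (31 + 4)² = 35² = 1225)
P = 1225
P + o(-10) = 1225 - 10 = 1215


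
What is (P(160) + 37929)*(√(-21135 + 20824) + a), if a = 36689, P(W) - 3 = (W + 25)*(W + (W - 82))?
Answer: 3007103818 + 81962*I*√311 ≈ 3.0071e+9 + 1.4454e+6*I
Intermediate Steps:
P(W) = 3 + (-82 + 2*W)*(25 + W) (P(W) = 3 + (W + 25)*(W + (W - 82)) = 3 + (25 + W)*(W + (-82 + W)) = 3 + (25 + W)*(-82 + 2*W) = 3 + (-82 + 2*W)*(25 + W))
(P(160) + 37929)*(√(-21135 + 20824) + a) = ((-2047 - 32*160 + 2*160²) + 37929)*(√(-21135 + 20824) + 36689) = ((-2047 - 5120 + 2*25600) + 37929)*(√(-311) + 36689) = ((-2047 - 5120 + 51200) + 37929)*(I*√311 + 36689) = (44033 + 37929)*(36689 + I*√311) = 81962*(36689 + I*√311) = 3007103818 + 81962*I*√311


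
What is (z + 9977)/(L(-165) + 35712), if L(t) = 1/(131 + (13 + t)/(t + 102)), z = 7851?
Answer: 149844340/300159423 ≈ 0.49922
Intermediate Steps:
L(t) = 1/(131 + (13 + t)/(102 + t))
(z + 9977)/(L(-165) + 35712) = (7851 + 9977)/((102 - 165)/(13375 + 132*(-165)) + 35712) = 17828/(-63/(13375 - 21780) + 35712) = 17828/(-63/(-8405) + 35712) = 17828/(-1/8405*(-63) + 35712) = 17828/(63/8405 + 35712) = 17828/(300159423/8405) = 17828*(8405/300159423) = 149844340/300159423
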